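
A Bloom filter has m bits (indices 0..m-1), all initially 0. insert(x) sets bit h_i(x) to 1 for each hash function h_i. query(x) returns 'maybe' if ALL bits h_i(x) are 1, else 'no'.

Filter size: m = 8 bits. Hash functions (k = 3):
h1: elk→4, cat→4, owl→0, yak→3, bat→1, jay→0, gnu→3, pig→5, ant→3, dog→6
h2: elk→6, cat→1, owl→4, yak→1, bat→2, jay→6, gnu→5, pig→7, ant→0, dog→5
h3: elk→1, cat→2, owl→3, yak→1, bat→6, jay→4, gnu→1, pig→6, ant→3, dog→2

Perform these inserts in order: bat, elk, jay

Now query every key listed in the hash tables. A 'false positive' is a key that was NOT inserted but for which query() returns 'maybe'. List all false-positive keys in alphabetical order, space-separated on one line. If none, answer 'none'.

Start: bits=00000000
After insert 'bat': sets bits 1 2 6 -> bits=01100010
After insert 'elk': sets bits 1 4 6 -> bits=01101010
After insert 'jay': sets bits 0 4 6 -> bits=11101010
Not inserted: ant cat dog gnu owl pig yak — query each against bits=11101010:
query ant: checks bit0=1, bit3=0 (has a 0) -> no => not a false positive
query cat: checks bit1=1, bit2=1, bit4=1 (all 1) -> maybe => FALSE POSITIVE
query dog: checks bit2=1, bit5=0, bit6=1 (has a 0) -> no => not a false positive
query gnu: checks bit1=1, bit3=0, bit5=0 (has a 0) -> no => not a false positive
query owl: checks bit0=1, bit3=0, bit4=1 (has a 0) -> no => not a false positive
query pig: checks bit5=0, bit6=1, bit7=0 (has a 0) -> no => not a false positive
query yak: checks bit1=1, bit3=0 (has a 0) -> no => not a false positive
False positives (alphabetical): cat

Answer: cat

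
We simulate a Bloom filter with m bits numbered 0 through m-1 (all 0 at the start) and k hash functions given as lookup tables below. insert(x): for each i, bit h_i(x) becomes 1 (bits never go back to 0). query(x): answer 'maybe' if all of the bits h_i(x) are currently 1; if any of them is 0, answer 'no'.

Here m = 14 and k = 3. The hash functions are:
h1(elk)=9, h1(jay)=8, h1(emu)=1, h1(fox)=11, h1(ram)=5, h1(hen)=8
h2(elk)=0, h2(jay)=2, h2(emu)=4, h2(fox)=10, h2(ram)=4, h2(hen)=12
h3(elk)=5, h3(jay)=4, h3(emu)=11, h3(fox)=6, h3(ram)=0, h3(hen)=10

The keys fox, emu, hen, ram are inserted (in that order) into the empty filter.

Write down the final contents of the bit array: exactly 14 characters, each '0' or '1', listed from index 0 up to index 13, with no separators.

Start: bits=00000000000000
After insert 'fox': sets bits 6 10 11 -> bits=00000010001100
After insert 'emu': sets bits 1 4 11 -> bits=01001010001100
After insert 'hen': sets bits 8 10 12 -> bits=01001010101110
After insert 'ram': sets bits 0 4 5 -> bits=11001110101110

Answer: 11001110101110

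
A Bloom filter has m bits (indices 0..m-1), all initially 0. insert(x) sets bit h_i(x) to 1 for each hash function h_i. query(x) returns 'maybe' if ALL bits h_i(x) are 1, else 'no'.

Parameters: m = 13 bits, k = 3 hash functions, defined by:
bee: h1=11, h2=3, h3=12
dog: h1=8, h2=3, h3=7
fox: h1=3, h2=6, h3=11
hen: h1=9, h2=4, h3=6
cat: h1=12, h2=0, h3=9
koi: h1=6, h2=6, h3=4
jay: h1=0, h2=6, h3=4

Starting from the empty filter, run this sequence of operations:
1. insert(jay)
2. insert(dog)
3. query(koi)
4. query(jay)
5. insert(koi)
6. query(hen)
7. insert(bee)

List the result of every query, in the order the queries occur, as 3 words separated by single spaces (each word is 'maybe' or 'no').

Answer: maybe maybe no

Derivation:
Start: bits=0000000000000
Op 1: insert jay -> sets bits 0 4 6 -> bits=1000101000000
Op 2: insert dog -> sets bits 3 7 8 -> bits=1001101110000
Op 3: query koi -> checks bit4=1, bit6=1 (all 1) -> maybe
Op 4: query jay -> checks bit0=1, bit4=1, bit6=1 (all 1) -> maybe
Op 5: insert koi -> sets bits 4 6 -> bits=1001101110000
Op 6: query hen -> checks bit4=1, bit6=1, bit9=0 (has a 0) -> no
Op 7: insert bee -> sets bits 3 11 12 -> bits=1001101110011
Query results in order: maybe maybe no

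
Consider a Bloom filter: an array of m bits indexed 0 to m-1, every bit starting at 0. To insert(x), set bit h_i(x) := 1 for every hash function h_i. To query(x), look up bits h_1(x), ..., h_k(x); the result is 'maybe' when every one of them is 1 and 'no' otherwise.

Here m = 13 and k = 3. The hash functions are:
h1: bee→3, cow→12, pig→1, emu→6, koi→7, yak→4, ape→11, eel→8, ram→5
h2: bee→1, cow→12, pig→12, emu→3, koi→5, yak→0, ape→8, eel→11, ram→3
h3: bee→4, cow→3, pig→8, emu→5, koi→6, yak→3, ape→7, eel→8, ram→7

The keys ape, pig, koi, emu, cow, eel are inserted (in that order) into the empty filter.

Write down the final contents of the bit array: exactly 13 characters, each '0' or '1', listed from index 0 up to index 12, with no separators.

Start: bits=0000000000000
After insert 'ape': sets bits 7 8 11 -> bits=0000000110010
After insert 'pig': sets bits 1 8 12 -> bits=0100000110011
After insert 'koi': sets bits 5 6 7 -> bits=0100011110011
After insert 'emu': sets bits 3 5 6 -> bits=0101011110011
After insert 'cow': sets bits 3 12 -> bits=0101011110011
After insert 'eel': sets bits 8 11 -> bits=0101011110011

Answer: 0101011110011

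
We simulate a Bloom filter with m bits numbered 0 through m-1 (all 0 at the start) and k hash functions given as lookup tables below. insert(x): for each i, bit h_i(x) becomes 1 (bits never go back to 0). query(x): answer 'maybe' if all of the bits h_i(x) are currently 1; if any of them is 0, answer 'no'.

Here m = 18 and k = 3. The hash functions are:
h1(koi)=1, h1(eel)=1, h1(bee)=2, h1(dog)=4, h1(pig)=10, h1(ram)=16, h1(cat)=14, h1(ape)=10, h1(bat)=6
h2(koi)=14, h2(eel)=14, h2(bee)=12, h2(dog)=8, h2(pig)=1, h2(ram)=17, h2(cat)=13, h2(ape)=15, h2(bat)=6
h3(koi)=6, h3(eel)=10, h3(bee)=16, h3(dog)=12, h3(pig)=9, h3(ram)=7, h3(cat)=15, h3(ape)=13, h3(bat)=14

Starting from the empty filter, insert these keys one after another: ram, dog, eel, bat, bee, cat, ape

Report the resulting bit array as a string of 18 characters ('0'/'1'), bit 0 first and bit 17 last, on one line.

Answer: 011010111010111111

Derivation:
Start: bits=000000000000000000
After insert 'ram': sets bits 7 16 17 -> bits=000000010000000011
After insert 'dog': sets bits 4 8 12 -> bits=000010011000100011
After insert 'eel': sets bits 1 10 14 -> bits=010010011010101011
After insert 'bat': sets bits 6 14 -> bits=010010111010101011
After insert 'bee': sets bits 2 12 16 -> bits=011010111010101011
After insert 'cat': sets bits 13 14 15 -> bits=011010111010111111
After insert 'ape': sets bits 10 13 15 -> bits=011010111010111111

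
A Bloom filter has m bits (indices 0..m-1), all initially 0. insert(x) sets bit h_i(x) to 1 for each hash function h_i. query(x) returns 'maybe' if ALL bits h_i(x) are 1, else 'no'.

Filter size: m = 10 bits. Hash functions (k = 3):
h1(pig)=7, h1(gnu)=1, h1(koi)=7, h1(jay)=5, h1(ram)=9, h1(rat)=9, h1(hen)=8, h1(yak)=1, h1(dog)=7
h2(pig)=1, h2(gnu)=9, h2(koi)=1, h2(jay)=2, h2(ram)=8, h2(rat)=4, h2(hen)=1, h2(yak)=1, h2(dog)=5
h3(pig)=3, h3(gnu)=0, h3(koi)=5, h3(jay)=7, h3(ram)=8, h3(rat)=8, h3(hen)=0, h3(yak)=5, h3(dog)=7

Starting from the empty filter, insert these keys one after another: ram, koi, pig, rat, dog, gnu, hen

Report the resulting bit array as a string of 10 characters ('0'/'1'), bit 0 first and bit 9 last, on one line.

Start: bits=0000000000
After insert 'ram': sets bits 8 9 -> bits=0000000011
After insert 'koi': sets bits 1 5 7 -> bits=0100010111
After insert 'pig': sets bits 1 3 7 -> bits=0101010111
After insert 'rat': sets bits 4 8 9 -> bits=0101110111
After insert 'dog': sets bits 5 7 -> bits=0101110111
After insert 'gnu': sets bits 0 1 9 -> bits=1101110111
After insert 'hen': sets bits 0 1 8 -> bits=1101110111

Answer: 1101110111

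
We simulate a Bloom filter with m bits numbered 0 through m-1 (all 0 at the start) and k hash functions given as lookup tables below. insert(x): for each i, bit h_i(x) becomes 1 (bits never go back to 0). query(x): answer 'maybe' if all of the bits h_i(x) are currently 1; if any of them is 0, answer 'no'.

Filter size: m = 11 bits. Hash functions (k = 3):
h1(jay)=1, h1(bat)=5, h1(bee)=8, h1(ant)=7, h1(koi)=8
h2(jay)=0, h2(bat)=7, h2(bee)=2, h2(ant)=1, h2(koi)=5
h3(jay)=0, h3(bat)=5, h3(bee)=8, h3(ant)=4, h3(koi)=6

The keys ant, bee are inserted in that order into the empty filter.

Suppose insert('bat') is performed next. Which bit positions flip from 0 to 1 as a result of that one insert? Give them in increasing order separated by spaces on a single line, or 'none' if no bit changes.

Answer: 5

Derivation:
Start: bits=00000000000
After insert 'ant': sets bits 1 4 7 -> bits=01001001000
After insert 'bee': sets bits 2 8 -> bits=01101001100
insert 'bat' would touch bits 5 7; currently bit5=0, bit7=1
Bits that are 0 among those (would change 0->1): 5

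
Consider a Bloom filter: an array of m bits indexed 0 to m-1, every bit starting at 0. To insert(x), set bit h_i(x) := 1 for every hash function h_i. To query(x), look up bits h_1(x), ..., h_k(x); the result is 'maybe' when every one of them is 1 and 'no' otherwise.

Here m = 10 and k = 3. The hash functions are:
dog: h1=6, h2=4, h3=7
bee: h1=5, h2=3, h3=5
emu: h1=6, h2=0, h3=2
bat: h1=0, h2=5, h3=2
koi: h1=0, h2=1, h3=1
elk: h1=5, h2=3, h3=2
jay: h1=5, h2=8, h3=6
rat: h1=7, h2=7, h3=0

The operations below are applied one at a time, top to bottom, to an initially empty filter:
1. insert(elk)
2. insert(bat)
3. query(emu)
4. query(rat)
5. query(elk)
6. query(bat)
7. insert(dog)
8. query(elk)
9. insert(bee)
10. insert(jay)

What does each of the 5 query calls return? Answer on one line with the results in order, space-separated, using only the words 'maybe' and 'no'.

Start: bits=0000000000
Op 1: insert elk -> sets bits 2 3 5 -> bits=0011010000
Op 2: insert bat -> sets bits 0 2 5 -> bits=1011010000
Op 3: query emu -> checks bit0=1, bit2=1, bit6=0 (has a 0) -> no
Op 4: query rat -> checks bit0=1, bit7=0 (has a 0) -> no
Op 5: query elk -> checks bit2=1, bit3=1, bit5=1 (all 1) -> maybe
Op 6: query bat -> checks bit0=1, bit2=1, bit5=1 (all 1) -> maybe
Op 7: insert dog -> sets bits 4 6 7 -> bits=1011111100
Op 8: query elk -> checks bit2=1, bit3=1, bit5=1 (all 1) -> maybe
Op 9: insert bee -> sets bits 3 5 -> bits=1011111100
Op 10: insert jay -> sets bits 5 6 8 -> bits=1011111110
Query results in order: no no maybe maybe maybe

Answer: no no maybe maybe maybe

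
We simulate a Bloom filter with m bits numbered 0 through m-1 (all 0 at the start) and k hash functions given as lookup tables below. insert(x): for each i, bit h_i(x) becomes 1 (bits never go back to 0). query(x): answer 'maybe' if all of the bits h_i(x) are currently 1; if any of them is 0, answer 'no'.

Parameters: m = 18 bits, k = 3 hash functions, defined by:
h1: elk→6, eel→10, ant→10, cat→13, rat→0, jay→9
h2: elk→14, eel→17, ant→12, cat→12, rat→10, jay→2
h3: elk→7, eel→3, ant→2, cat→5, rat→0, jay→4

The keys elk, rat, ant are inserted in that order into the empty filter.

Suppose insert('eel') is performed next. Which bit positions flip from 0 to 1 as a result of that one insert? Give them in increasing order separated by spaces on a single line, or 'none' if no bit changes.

Start: bits=000000000000000000
After insert 'elk': sets bits 6 7 14 -> bits=000000110000001000
After insert 'rat': sets bits 0 10 -> bits=100000110010001000
After insert 'ant': sets bits 2 10 12 -> bits=101000110010101000
insert 'eel' would touch bits 3 10 17; currently bit3=0, bit10=1, bit17=0
Bits that are 0 among those (would change 0->1): 3 17

Answer: 3 17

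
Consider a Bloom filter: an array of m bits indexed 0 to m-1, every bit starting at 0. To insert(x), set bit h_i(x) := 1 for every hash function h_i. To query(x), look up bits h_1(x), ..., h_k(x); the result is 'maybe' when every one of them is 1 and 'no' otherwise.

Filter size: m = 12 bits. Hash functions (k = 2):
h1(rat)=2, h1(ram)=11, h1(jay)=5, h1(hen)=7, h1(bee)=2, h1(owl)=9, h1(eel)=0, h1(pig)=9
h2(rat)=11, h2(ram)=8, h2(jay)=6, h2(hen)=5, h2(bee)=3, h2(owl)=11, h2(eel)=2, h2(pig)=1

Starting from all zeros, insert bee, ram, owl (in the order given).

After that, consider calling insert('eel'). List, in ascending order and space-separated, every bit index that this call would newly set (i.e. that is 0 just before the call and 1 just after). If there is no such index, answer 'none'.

Start: bits=000000000000
After insert 'bee': sets bits 2 3 -> bits=001100000000
After insert 'ram': sets bits 8 11 -> bits=001100001001
After insert 'owl': sets bits 9 11 -> bits=001100001101
insert 'eel' would touch bits 0 2; currently bit0=0, bit2=1
Bits that are 0 among those (would change 0->1): 0

Answer: 0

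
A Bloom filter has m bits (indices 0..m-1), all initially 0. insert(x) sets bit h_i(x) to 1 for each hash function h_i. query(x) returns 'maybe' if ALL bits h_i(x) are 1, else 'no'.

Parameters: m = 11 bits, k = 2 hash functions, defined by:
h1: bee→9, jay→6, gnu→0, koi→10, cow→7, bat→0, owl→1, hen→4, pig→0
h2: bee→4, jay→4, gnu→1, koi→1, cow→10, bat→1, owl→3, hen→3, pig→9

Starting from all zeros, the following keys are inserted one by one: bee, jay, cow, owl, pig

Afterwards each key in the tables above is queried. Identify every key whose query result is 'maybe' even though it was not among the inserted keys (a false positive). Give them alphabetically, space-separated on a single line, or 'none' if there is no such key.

Start: bits=00000000000
After insert 'bee': sets bits 4 9 -> bits=00001000010
After insert 'jay': sets bits 4 6 -> bits=00001010010
After insert 'cow': sets bits 7 10 -> bits=00001011011
After insert 'owl': sets bits 1 3 -> bits=01011011011
After insert 'pig': sets bits 0 9 -> bits=11011011011
Not inserted: bat gnu hen koi — query each against bits=11011011011:
query bat: checks bit0=1, bit1=1 (all 1) -> maybe => FALSE POSITIVE
query gnu: checks bit0=1, bit1=1 (all 1) -> maybe => FALSE POSITIVE
query hen: checks bit3=1, bit4=1 (all 1) -> maybe => FALSE POSITIVE
query koi: checks bit1=1, bit10=1 (all 1) -> maybe => FALSE POSITIVE
False positives (alphabetical): bat gnu hen koi

Answer: bat gnu hen koi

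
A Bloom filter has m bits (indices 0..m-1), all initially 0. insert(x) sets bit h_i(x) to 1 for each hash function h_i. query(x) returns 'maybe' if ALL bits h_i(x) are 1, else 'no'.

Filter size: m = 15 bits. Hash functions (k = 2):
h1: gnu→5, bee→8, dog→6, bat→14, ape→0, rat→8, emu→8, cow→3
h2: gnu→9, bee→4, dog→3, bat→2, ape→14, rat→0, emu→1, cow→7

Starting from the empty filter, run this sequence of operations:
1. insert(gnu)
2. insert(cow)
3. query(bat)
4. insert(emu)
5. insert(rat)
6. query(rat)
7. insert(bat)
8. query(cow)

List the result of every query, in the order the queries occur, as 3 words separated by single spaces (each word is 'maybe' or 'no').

Answer: no maybe maybe

Derivation:
Start: bits=000000000000000
Op 1: insert gnu -> sets bits 5 9 -> bits=000001000100000
Op 2: insert cow -> sets bits 3 7 -> bits=000101010100000
Op 3: query bat -> checks bit2=0, bit14=0 (has a 0) -> no
Op 4: insert emu -> sets bits 1 8 -> bits=010101011100000
Op 5: insert rat -> sets bits 0 8 -> bits=110101011100000
Op 6: query rat -> checks bit0=1, bit8=1 (all 1) -> maybe
Op 7: insert bat -> sets bits 2 14 -> bits=111101011100001
Op 8: query cow -> checks bit3=1, bit7=1 (all 1) -> maybe
Query results in order: no maybe maybe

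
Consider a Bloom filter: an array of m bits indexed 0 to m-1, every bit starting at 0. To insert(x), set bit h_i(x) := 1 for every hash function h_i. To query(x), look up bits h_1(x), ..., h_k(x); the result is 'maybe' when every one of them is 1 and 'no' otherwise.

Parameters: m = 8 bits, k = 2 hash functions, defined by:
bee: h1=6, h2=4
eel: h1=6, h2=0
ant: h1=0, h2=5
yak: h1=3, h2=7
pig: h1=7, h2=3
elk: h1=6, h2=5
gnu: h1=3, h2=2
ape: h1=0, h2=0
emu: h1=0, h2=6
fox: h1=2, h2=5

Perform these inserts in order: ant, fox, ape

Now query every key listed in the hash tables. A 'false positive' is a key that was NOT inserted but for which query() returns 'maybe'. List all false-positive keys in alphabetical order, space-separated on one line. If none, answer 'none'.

Start: bits=00000000
After insert 'ant': sets bits 0 5 -> bits=10000100
After insert 'fox': sets bits 2 5 -> bits=10100100
After insert 'ape': sets bits 0 -> bits=10100100
Not inserted: bee eel elk emu gnu pig yak — query each against bits=10100100:
query bee: checks bit4=0, bit6=0 (has a 0) -> no => not a false positive
query eel: checks bit0=1, bit6=0 (has a 0) -> no => not a false positive
query elk: checks bit5=1, bit6=0 (has a 0) -> no => not a false positive
query emu: checks bit0=1, bit6=0 (has a 0) -> no => not a false positive
query gnu: checks bit2=1, bit3=0 (has a 0) -> no => not a false positive
query pig: checks bit3=0, bit7=0 (has a 0) -> no => not a false positive
query yak: checks bit3=0, bit7=0 (has a 0) -> no => not a false positive
False positives (alphabetical): none

Answer: none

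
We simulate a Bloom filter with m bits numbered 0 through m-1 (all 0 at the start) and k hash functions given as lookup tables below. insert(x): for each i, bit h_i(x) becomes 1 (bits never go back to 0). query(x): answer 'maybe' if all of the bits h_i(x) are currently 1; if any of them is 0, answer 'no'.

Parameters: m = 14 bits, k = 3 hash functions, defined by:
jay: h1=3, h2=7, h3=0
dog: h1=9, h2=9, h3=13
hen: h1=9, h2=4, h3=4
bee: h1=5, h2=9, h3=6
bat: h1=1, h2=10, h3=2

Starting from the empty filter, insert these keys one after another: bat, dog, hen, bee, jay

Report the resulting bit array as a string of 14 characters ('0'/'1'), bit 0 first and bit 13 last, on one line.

Start: bits=00000000000000
After insert 'bat': sets bits 1 2 10 -> bits=01100000001000
After insert 'dog': sets bits 9 13 -> bits=01100000011001
After insert 'hen': sets bits 4 9 -> bits=01101000011001
After insert 'bee': sets bits 5 6 9 -> bits=01101110011001
After insert 'jay': sets bits 0 3 7 -> bits=11111111011001

Answer: 11111111011001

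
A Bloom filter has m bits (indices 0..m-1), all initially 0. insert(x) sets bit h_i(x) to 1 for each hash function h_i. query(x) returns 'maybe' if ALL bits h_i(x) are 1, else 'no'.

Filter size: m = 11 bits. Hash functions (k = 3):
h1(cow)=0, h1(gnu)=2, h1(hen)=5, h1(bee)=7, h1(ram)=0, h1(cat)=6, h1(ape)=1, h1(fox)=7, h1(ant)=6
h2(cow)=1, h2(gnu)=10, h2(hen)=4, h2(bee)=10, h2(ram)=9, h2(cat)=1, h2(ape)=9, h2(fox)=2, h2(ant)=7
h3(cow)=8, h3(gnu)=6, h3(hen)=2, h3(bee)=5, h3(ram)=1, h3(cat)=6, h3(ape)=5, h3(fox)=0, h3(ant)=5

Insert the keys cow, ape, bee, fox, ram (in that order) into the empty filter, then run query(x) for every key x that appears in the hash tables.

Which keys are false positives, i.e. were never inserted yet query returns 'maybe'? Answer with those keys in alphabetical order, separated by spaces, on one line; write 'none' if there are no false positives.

Answer: none

Derivation:
Start: bits=00000000000
After insert 'cow': sets bits 0 1 8 -> bits=11000000100
After insert 'ape': sets bits 1 5 9 -> bits=11000100110
After insert 'bee': sets bits 5 7 10 -> bits=11000101111
After insert 'fox': sets bits 0 2 7 -> bits=11100101111
After insert 'ram': sets bits 0 1 9 -> bits=11100101111
Not inserted: ant cat gnu hen — query each against bits=11100101111:
query ant: checks bit5=1, bit6=0, bit7=1 (has a 0) -> no => not a false positive
query cat: checks bit1=1, bit6=0 (has a 0) -> no => not a false positive
query gnu: checks bit2=1, bit6=0, bit10=1 (has a 0) -> no => not a false positive
query hen: checks bit2=1, bit4=0, bit5=1 (has a 0) -> no => not a false positive
False positives (alphabetical): none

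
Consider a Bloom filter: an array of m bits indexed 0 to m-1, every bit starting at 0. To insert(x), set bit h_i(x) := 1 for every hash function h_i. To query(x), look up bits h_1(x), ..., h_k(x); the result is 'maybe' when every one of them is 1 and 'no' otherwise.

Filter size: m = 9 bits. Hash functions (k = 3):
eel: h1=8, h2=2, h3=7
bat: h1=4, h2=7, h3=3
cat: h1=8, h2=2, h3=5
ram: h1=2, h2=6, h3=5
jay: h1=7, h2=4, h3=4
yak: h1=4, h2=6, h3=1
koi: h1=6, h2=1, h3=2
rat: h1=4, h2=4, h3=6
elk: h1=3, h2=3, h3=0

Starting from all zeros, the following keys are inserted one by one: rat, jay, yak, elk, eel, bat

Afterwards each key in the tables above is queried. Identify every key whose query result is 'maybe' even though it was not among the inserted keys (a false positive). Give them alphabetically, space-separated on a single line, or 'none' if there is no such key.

Answer: koi

Derivation:
Start: bits=000000000
After insert 'rat': sets bits 4 6 -> bits=000010100
After insert 'jay': sets bits 4 7 -> bits=000010110
After insert 'yak': sets bits 1 4 6 -> bits=010010110
After insert 'elk': sets bits 0 3 -> bits=110110110
After insert 'eel': sets bits 2 7 8 -> bits=111110111
After insert 'bat': sets bits 3 4 7 -> bits=111110111
Not inserted: cat koi ram — query each against bits=111110111:
query cat: checks bit2=1, bit5=0, bit8=1 (has a 0) -> no => not a false positive
query koi: checks bit1=1, bit2=1, bit6=1 (all 1) -> maybe => FALSE POSITIVE
query ram: checks bit2=1, bit5=0, bit6=1 (has a 0) -> no => not a false positive
False positives (alphabetical): koi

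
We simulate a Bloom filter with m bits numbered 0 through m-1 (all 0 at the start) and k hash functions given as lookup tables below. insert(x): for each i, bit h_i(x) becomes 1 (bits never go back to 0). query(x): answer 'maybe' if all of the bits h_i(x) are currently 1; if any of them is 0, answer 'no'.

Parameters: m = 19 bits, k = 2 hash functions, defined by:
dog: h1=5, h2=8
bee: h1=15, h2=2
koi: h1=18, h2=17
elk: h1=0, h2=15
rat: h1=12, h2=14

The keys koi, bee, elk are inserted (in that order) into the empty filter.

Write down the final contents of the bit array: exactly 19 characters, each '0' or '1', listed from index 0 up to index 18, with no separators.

Answer: 1010000000000001011

Derivation:
Start: bits=0000000000000000000
After insert 'koi': sets bits 17 18 -> bits=0000000000000000011
After insert 'bee': sets bits 2 15 -> bits=0010000000000001011
After insert 'elk': sets bits 0 15 -> bits=1010000000000001011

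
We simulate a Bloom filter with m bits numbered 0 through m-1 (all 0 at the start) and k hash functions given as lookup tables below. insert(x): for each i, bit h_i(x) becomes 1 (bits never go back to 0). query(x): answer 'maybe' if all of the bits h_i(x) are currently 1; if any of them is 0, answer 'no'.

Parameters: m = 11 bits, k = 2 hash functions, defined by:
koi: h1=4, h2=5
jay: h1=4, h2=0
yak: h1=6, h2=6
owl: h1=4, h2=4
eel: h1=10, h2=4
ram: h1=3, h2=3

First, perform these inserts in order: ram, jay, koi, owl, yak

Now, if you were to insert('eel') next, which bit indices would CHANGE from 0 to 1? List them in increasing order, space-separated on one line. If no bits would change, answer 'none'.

Answer: 10

Derivation:
Start: bits=00000000000
After insert 'ram': sets bits 3 -> bits=00010000000
After insert 'jay': sets bits 0 4 -> bits=10011000000
After insert 'koi': sets bits 4 5 -> bits=10011100000
After insert 'owl': sets bits 4 -> bits=10011100000
After insert 'yak': sets bits 6 -> bits=10011110000
insert 'eel' would touch bits 4 10; currently bit4=1, bit10=0
Bits that are 0 among those (would change 0->1): 10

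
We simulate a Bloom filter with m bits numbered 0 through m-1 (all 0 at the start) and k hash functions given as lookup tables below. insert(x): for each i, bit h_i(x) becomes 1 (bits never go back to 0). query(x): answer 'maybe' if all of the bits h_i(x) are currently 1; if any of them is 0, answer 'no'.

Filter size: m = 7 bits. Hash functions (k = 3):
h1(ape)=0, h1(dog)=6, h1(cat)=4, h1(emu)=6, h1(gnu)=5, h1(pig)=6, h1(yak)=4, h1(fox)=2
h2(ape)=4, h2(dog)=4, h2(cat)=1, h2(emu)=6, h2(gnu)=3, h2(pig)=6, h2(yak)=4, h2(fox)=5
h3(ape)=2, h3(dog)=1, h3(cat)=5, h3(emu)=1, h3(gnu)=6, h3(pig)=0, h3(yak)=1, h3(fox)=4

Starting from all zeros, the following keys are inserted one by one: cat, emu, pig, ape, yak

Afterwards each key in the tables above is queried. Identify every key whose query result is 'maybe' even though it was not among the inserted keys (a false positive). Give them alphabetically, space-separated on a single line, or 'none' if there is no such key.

Start: bits=0000000
After insert 'cat': sets bits 1 4 5 -> bits=0100110
After insert 'emu': sets bits 1 6 -> bits=0100111
After insert 'pig': sets bits 0 6 -> bits=1100111
After insert 'ape': sets bits 0 2 4 -> bits=1110111
After insert 'yak': sets bits 1 4 -> bits=1110111
Not inserted: dog fox gnu — query each against bits=1110111:
query dog: checks bit1=1, bit4=1, bit6=1 (all 1) -> maybe => FALSE POSITIVE
query fox: checks bit2=1, bit4=1, bit5=1 (all 1) -> maybe => FALSE POSITIVE
query gnu: checks bit3=0, bit5=1, bit6=1 (has a 0) -> no => not a false positive
False positives (alphabetical): dog fox

Answer: dog fox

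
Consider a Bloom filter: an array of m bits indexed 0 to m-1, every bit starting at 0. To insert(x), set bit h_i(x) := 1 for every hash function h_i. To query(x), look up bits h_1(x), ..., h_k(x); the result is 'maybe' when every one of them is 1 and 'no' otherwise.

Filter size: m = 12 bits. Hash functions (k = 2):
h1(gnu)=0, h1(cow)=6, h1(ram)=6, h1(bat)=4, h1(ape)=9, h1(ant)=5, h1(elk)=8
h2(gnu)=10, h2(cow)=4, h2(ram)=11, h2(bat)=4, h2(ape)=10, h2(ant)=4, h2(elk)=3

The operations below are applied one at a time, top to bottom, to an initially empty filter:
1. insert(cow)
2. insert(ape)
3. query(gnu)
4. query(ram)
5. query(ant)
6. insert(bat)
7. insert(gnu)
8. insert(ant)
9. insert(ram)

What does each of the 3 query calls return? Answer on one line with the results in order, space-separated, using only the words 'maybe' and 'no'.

Answer: no no no

Derivation:
Start: bits=000000000000
Op 1: insert cow -> sets bits 4 6 -> bits=000010100000
Op 2: insert ape -> sets bits 9 10 -> bits=000010100110
Op 3: query gnu -> checks bit0=0, bit10=1 (has a 0) -> no
Op 4: query ram -> checks bit6=1, bit11=0 (has a 0) -> no
Op 5: query ant -> checks bit4=1, bit5=0 (has a 0) -> no
Op 6: insert bat -> sets bits 4 -> bits=000010100110
Op 7: insert gnu -> sets bits 0 10 -> bits=100010100110
Op 8: insert ant -> sets bits 4 5 -> bits=100011100110
Op 9: insert ram -> sets bits 6 11 -> bits=100011100111
Query results in order: no no no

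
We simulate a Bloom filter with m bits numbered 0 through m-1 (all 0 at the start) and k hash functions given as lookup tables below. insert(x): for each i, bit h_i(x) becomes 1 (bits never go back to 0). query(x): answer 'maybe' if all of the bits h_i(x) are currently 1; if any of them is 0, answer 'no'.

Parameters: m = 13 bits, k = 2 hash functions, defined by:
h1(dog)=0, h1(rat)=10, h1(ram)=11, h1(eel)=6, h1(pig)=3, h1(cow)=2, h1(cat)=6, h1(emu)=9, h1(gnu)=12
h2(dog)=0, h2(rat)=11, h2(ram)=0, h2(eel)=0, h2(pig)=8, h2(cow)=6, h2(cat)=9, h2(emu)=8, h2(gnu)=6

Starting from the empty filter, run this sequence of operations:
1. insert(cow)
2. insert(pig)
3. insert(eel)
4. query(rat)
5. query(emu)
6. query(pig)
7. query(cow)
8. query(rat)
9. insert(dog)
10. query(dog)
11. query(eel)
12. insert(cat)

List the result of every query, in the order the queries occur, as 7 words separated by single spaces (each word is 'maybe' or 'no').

Answer: no no maybe maybe no maybe maybe

Derivation:
Start: bits=0000000000000
Op 1: insert cow -> sets bits 2 6 -> bits=0010001000000
Op 2: insert pig -> sets bits 3 8 -> bits=0011001010000
Op 3: insert eel -> sets bits 0 6 -> bits=1011001010000
Op 4: query rat -> checks bit10=0, bit11=0 (has a 0) -> no
Op 5: query emu -> checks bit8=1, bit9=0 (has a 0) -> no
Op 6: query pig -> checks bit3=1, bit8=1 (all 1) -> maybe
Op 7: query cow -> checks bit2=1, bit6=1 (all 1) -> maybe
Op 8: query rat -> checks bit10=0, bit11=0 (has a 0) -> no
Op 9: insert dog -> sets bits 0 -> bits=1011001010000
Op 10: query dog -> checks bit0=1 (all 1) -> maybe
Op 11: query eel -> checks bit0=1, bit6=1 (all 1) -> maybe
Op 12: insert cat -> sets bits 6 9 -> bits=1011001011000
Query results in order: no no maybe maybe no maybe maybe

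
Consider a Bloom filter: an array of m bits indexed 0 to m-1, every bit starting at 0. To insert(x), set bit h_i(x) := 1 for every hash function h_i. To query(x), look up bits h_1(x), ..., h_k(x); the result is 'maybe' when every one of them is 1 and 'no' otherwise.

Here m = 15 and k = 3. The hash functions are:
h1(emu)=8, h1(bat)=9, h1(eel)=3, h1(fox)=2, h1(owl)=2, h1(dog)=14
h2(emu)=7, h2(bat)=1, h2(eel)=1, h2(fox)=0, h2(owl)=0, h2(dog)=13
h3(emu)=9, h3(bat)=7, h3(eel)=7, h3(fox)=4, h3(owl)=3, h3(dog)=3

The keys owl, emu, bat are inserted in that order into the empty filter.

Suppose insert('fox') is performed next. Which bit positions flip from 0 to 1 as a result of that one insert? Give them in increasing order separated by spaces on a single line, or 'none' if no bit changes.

Answer: 4

Derivation:
Start: bits=000000000000000
After insert 'owl': sets bits 0 2 3 -> bits=101100000000000
After insert 'emu': sets bits 7 8 9 -> bits=101100011100000
After insert 'bat': sets bits 1 7 9 -> bits=111100011100000
insert 'fox' would touch bits 0 2 4; currently bit0=1, bit2=1, bit4=0
Bits that are 0 among those (would change 0->1): 4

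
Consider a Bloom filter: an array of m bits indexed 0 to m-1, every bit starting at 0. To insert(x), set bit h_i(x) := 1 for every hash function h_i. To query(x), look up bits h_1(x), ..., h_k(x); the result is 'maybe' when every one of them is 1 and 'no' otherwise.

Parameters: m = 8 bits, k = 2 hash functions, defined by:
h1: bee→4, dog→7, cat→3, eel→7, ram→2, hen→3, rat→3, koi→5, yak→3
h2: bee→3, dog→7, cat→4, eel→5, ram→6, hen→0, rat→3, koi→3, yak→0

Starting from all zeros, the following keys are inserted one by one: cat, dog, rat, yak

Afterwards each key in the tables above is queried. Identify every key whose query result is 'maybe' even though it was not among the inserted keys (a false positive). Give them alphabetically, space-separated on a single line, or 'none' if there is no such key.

Start: bits=00000000
After insert 'cat': sets bits 3 4 -> bits=00011000
After insert 'dog': sets bits 7 -> bits=00011001
After insert 'rat': sets bits 3 -> bits=00011001
After insert 'yak': sets bits 0 3 -> bits=10011001
Not inserted: bee eel hen koi ram — query each against bits=10011001:
query bee: checks bit3=1, bit4=1 (all 1) -> maybe => FALSE POSITIVE
query eel: checks bit5=0, bit7=1 (has a 0) -> no => not a false positive
query hen: checks bit0=1, bit3=1 (all 1) -> maybe => FALSE POSITIVE
query koi: checks bit3=1, bit5=0 (has a 0) -> no => not a false positive
query ram: checks bit2=0, bit6=0 (has a 0) -> no => not a false positive
False positives (alphabetical): bee hen

Answer: bee hen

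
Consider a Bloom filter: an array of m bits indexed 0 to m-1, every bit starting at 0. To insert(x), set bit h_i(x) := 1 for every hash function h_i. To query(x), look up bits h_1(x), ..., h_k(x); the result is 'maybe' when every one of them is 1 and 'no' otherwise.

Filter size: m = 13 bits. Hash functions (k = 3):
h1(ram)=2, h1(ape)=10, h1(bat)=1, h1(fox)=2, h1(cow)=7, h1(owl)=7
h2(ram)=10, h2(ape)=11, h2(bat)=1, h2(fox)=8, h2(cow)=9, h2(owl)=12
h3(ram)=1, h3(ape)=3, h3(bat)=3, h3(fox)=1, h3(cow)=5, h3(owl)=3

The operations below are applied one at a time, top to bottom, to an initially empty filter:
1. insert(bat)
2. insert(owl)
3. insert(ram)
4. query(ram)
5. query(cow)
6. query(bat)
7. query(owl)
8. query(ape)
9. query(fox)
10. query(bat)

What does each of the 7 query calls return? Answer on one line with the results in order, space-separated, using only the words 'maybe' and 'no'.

Start: bits=0000000000000
Op 1: insert bat -> sets bits 1 3 -> bits=0101000000000
Op 2: insert owl -> sets bits 3 7 12 -> bits=0101000100001
Op 3: insert ram -> sets bits 1 2 10 -> bits=0111000100101
Op 4: query ram -> checks bit1=1, bit2=1, bit10=1 (all 1) -> maybe
Op 5: query cow -> checks bit5=0, bit7=1, bit9=0 (has a 0) -> no
Op 6: query bat -> checks bit1=1, bit3=1 (all 1) -> maybe
Op 7: query owl -> checks bit3=1, bit7=1, bit12=1 (all 1) -> maybe
Op 8: query ape -> checks bit3=1, bit10=1, bit11=0 (has a 0) -> no
Op 9: query fox -> checks bit1=1, bit2=1, bit8=0 (has a 0) -> no
Op 10: query bat -> checks bit1=1, bit3=1 (all 1) -> maybe
Query results in order: maybe no maybe maybe no no maybe

Answer: maybe no maybe maybe no no maybe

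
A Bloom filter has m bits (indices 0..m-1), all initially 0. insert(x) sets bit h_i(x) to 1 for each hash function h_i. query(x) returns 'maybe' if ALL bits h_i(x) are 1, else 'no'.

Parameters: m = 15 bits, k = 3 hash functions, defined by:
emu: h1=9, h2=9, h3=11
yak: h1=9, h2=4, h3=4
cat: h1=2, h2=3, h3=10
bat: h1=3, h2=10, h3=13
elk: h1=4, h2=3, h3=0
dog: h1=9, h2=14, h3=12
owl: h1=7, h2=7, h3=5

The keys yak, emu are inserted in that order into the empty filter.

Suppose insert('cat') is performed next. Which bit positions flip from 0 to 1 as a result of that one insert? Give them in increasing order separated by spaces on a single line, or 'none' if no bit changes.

Start: bits=000000000000000
After insert 'yak': sets bits 4 9 -> bits=000010000100000
After insert 'emu': sets bits 9 11 -> bits=000010000101000
insert 'cat' would touch bits 2 3 10; currently bit2=0, bit3=0, bit10=0
Bits that are 0 among those (would change 0->1): 2 3 10

Answer: 2 3 10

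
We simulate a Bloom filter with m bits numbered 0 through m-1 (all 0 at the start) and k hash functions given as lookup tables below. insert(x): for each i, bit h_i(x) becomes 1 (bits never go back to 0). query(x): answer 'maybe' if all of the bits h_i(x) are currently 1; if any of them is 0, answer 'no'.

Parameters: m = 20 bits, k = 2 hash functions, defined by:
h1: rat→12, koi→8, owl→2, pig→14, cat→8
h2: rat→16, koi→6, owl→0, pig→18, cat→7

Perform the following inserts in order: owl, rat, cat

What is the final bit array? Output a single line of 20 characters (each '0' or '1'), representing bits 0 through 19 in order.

Start: bits=00000000000000000000
After insert 'owl': sets bits 0 2 -> bits=10100000000000000000
After insert 'rat': sets bits 12 16 -> bits=10100000000010001000
After insert 'cat': sets bits 7 8 -> bits=10100001100010001000

Answer: 10100001100010001000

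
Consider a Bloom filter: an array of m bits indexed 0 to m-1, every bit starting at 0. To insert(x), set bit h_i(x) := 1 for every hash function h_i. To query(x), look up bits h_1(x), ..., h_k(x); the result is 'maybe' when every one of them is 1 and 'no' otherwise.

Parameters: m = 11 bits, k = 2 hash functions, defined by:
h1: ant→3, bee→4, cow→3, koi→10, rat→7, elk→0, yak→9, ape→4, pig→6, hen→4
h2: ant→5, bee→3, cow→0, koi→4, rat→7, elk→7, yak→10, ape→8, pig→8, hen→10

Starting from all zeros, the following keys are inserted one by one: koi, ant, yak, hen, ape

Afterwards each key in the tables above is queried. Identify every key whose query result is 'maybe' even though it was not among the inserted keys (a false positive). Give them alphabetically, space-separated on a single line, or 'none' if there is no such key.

Start: bits=00000000000
After insert 'koi': sets bits 4 10 -> bits=00001000001
After insert 'ant': sets bits 3 5 -> bits=00011100001
After insert 'yak': sets bits 9 10 -> bits=00011100011
After insert 'hen': sets bits 4 10 -> bits=00011100011
After insert 'ape': sets bits 4 8 -> bits=00011100111
Not inserted: bee cow elk pig rat — query each against bits=00011100111:
query bee: checks bit3=1, bit4=1 (all 1) -> maybe => FALSE POSITIVE
query cow: checks bit0=0, bit3=1 (has a 0) -> no => not a false positive
query elk: checks bit0=0, bit7=0 (has a 0) -> no => not a false positive
query pig: checks bit6=0, bit8=1 (has a 0) -> no => not a false positive
query rat: checks bit7=0 (has a 0) -> no => not a false positive
False positives (alphabetical): bee

Answer: bee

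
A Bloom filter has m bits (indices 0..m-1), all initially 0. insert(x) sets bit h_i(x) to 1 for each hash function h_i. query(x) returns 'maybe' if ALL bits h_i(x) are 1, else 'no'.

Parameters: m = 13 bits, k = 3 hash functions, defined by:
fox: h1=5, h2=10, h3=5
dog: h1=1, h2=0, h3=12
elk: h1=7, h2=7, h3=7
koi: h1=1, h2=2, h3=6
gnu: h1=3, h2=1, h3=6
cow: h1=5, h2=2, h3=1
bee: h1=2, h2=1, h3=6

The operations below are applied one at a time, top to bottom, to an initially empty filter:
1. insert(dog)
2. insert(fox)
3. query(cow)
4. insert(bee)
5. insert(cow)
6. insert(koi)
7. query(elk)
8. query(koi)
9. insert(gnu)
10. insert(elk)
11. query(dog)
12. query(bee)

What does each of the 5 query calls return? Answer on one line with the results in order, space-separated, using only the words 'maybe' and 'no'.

Answer: no no maybe maybe maybe

Derivation:
Start: bits=0000000000000
Op 1: insert dog -> sets bits 0 1 12 -> bits=1100000000001
Op 2: insert fox -> sets bits 5 10 -> bits=1100010000101
Op 3: query cow -> checks bit1=1, bit2=0, bit5=1 (has a 0) -> no
Op 4: insert bee -> sets bits 1 2 6 -> bits=1110011000101
Op 5: insert cow -> sets bits 1 2 5 -> bits=1110011000101
Op 6: insert koi -> sets bits 1 2 6 -> bits=1110011000101
Op 7: query elk -> checks bit7=0 (has a 0) -> no
Op 8: query koi -> checks bit1=1, bit2=1, bit6=1 (all 1) -> maybe
Op 9: insert gnu -> sets bits 1 3 6 -> bits=1111011000101
Op 10: insert elk -> sets bits 7 -> bits=1111011100101
Op 11: query dog -> checks bit0=1, bit1=1, bit12=1 (all 1) -> maybe
Op 12: query bee -> checks bit1=1, bit2=1, bit6=1 (all 1) -> maybe
Query results in order: no no maybe maybe maybe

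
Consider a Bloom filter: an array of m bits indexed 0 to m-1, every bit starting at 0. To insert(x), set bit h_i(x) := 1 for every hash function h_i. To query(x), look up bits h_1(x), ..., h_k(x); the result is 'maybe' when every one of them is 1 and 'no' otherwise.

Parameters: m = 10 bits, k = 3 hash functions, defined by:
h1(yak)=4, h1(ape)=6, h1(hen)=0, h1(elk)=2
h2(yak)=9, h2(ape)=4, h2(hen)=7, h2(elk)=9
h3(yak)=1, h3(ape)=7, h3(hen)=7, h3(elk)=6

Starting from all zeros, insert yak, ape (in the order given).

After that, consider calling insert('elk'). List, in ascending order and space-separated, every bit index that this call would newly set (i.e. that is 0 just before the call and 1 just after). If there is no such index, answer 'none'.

Answer: 2

Derivation:
Start: bits=0000000000
After insert 'yak': sets bits 1 4 9 -> bits=0100100001
After insert 'ape': sets bits 4 6 7 -> bits=0100101101
insert 'elk' would touch bits 2 6 9; currently bit2=0, bit6=1, bit9=1
Bits that are 0 among those (would change 0->1): 2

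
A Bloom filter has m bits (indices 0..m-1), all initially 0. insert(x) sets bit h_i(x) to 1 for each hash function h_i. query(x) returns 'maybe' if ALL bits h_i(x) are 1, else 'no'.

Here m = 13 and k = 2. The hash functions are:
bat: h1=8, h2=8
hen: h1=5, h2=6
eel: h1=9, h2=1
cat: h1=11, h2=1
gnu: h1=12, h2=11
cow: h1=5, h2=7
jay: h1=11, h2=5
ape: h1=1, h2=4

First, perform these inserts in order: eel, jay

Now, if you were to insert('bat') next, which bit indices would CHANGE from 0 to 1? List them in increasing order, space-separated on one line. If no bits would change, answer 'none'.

Answer: 8

Derivation:
Start: bits=0000000000000
After insert 'eel': sets bits 1 9 -> bits=0100000001000
After insert 'jay': sets bits 5 11 -> bits=0100010001010
insert 'bat' would touch bits 8; currently bit8=0
Bits that are 0 among those (would change 0->1): 8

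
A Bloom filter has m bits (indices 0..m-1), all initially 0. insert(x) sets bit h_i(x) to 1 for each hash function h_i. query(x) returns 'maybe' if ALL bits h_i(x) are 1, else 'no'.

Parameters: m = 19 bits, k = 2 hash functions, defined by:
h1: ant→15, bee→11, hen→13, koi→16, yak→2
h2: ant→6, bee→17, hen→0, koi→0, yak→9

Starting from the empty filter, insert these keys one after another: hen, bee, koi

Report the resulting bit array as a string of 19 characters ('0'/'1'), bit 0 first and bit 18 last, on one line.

Answer: 1000000000010100110

Derivation:
Start: bits=0000000000000000000
After insert 'hen': sets bits 0 13 -> bits=1000000000000100000
After insert 'bee': sets bits 11 17 -> bits=1000000000010100010
After insert 'koi': sets bits 0 16 -> bits=1000000000010100110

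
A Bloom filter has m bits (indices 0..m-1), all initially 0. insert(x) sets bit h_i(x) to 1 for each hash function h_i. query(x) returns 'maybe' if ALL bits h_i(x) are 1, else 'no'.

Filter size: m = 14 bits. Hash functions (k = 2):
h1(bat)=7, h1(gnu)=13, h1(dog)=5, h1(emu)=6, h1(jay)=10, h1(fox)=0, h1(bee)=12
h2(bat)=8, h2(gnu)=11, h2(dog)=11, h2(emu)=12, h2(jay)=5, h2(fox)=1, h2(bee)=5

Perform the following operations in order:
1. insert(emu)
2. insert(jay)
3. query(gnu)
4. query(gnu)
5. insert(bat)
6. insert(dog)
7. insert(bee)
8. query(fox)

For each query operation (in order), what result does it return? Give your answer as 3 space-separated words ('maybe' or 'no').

Answer: no no no

Derivation:
Start: bits=00000000000000
Op 1: insert emu -> sets bits 6 12 -> bits=00000010000010
Op 2: insert jay -> sets bits 5 10 -> bits=00000110001010
Op 3: query gnu -> checks bit11=0, bit13=0 (has a 0) -> no
Op 4: query gnu -> checks bit11=0, bit13=0 (has a 0) -> no
Op 5: insert bat -> sets bits 7 8 -> bits=00000111101010
Op 6: insert dog -> sets bits 5 11 -> bits=00000111101110
Op 7: insert bee -> sets bits 5 12 -> bits=00000111101110
Op 8: query fox -> checks bit0=0, bit1=0 (has a 0) -> no
Query results in order: no no no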